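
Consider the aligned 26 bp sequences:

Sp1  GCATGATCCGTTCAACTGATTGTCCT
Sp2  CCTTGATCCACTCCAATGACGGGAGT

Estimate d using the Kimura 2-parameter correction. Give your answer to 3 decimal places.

Of 26 sites, 3 differences are transitions and 8 are transversions, so P = 3/26 ≈ 0.115385 and Q = 8/26 ≈ 0.307692.
Under the Kimura two-parameter model, d = −½ ln(1 − 2P − Q) − ¼ ln(1 − 2Q).
1 − 2P − Q = 0.461538, giving −½ ln(0.461538) = 0.386595.
1 − 2Q = 0.384616, giving −¼ ln(0.384616) = 0.238877.
d = 0.386595 + 0.238877 = 0.625472.

0.625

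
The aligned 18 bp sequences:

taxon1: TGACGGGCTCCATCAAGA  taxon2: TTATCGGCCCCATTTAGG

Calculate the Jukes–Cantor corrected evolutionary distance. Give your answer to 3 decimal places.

The sequences differ at 7 of 18 sites (2, 4, 5, 9, 14, 15, 18), so p = 7/18 ≈ 0.388889.
d = −(3/4) ln(1 − 4p/3) = −0.75 ln(1 − 0.518519) = −0.75 ln(0.481481)
  = −0.75 × (-0.730889) = 0.548167 substitutions/site.

0.548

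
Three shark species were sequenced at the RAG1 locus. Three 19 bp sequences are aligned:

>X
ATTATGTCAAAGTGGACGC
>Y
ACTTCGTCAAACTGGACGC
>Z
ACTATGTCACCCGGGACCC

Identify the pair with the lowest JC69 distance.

X and Y

X–Y: 4/19 differ, p = 0.211, d = 0.247.
X–Z: 6/19 differ, p = 0.316, d = 0.410.
Y–Z: 6/19 differ, p = 0.316, d = 0.410.
The smallest distance is between X and Y.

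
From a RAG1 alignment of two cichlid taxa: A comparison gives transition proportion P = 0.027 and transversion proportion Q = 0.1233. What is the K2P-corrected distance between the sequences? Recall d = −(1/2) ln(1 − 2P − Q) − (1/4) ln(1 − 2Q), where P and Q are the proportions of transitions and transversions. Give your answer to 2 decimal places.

0.17

Under the Kimura two-parameter model, d = −½ ln(1 − 2P − Q) − ¼ ln(1 − 2Q).
1 − 2P − Q = 0.8227, giving −½ ln(0.8227) = 0.097582.
1 − 2Q = 0.7534, giving −¼ ln(0.7534) = 0.070790.
d = 0.097582 + 0.070790 = 0.168372.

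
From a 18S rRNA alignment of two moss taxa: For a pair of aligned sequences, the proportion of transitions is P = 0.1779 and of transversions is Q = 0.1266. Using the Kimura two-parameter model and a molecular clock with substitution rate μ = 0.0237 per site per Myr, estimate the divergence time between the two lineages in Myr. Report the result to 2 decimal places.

Under the Kimura two-parameter model, d = −½ ln(1 − 2P − Q) − ¼ ln(1 − 2Q).
1 − 2P − Q = 0.5176, giving −½ ln(0.5176) = 0.329276.
1 − 2Q = 0.7468, giving −¼ ln(0.7468) = 0.072989.
d = 0.329276 + 0.072989 = 0.402265.
Under a molecular clock d = 2μt, so t = d/(2μ) = 0.402265 / (2 × 0.0237) = 8.49 Myr.

8.49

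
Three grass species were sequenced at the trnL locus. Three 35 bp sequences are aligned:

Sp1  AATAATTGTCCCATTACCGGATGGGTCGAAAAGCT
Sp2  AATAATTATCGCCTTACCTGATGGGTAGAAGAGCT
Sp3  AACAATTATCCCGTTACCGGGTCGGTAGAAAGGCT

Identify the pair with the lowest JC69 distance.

Sp1–Sp2: 6/35 differ, p = 0.171, d = 0.195.
Sp1–Sp3: 7/35 differ, p = 0.200, d = 0.233.
Sp2–Sp3: 8/35 differ, p = 0.229, d = 0.273.
The smallest distance is between Sp1 and Sp2.

Sp1 and Sp2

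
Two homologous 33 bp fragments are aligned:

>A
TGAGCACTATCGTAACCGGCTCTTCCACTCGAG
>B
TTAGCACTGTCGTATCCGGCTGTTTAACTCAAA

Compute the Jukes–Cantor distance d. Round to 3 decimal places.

The sequences differ at 8 of 33 sites (2, 9, 15, 22, 25, 26, 31, 33), so p = 8/33 ≈ 0.242424.
d = −(3/4) ln(1 − 4p/3) = −0.75 ln(1 − 0.323232) = −0.75 ln(0.676768)
  = −0.75 × (-0.390427) = 0.292820 substitutions/site.

0.293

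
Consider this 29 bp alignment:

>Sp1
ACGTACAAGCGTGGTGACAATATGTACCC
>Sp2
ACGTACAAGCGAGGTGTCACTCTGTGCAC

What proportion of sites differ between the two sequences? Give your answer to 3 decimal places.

0.207

The sequences differ at 6 of 29 positions (sites 12, 17, 20, 22, 26, 28).
p = 6/29 = 0.206896… ≈ 0.207 (to 3 d.p.).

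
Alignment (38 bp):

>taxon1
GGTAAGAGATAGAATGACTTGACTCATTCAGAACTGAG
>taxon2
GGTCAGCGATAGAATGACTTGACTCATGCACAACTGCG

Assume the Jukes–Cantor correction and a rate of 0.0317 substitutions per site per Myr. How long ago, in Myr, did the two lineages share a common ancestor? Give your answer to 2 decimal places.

The sequences differ at 5 of 38 sites (4, 7, 28, 31, 37), so p = 5/38 ≈ 0.131579.
d = −(3/4) ln(1 − 4p/3) = −0.75 ln(1 − 0.175439) = −0.75 ln(0.824561)
  = −0.75 × (-0.192904) = 0.144678 substitutions/site.
Under a molecular clock d = 2μt, so t = d/(2μ) = 0.144678 / (2 × 0.0317) = 2.28 Myr.

2.28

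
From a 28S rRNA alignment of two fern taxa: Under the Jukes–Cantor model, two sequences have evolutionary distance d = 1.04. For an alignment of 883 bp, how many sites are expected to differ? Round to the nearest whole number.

Invert JC69: p = (3/4)(1 − e^(−4d/3)) = 0.75 × (1 − e^(-1.386667)) = 0.75 × (1 − 0.249907) = 0.562570.
Expected differing sites = pL ≈ 0.562570 × 883 = 496.74931 ≈ 497.

497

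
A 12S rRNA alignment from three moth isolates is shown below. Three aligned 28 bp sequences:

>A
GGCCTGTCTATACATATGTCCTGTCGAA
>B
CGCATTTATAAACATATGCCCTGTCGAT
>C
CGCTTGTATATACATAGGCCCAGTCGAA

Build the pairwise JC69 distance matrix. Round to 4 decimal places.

d(A,B) = 0.3041, d(A,C) = 0.2524, d(B,C) = 0.2524

A–B: 7/28 sites differ → p = 0.25, d = −0.75 ln(1 − 0.333333) = 0.304098 ≈ 0.3041.
A–C: 6/28 sites differ → p ≈ 0.214286, d = −0.75 ln(1 − 0.285715) = 0.252355 ≈ 0.2524.
B–C: 6/28 sites differ → p ≈ 0.214286, d = −0.75 ln(1 − 0.285715) = 0.252355 ≈ 0.2524.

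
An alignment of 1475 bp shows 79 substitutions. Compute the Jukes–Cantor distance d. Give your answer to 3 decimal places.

0.056

p = 79/1475 ≈ 0.053559.
d = −(3/4) ln(1 − 4p/3) = −0.75 ln(1 − 0.071412) = −0.75 ln(0.928588)
  = −0.75 × (-0.074090) = 0.055568 substitutions/site.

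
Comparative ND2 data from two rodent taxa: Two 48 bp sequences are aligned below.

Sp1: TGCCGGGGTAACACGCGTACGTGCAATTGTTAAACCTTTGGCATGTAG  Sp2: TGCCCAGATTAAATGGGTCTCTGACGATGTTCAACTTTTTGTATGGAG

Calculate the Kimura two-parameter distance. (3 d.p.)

Of 48 sites, 7 differences are transitions and 12 are transversions, so P = 7/48 ≈ 0.145833 and Q = 12/48 = 0.25.
Under the Kimura two-parameter model, d = −½ ln(1 − 2P − Q) − ¼ ln(1 − 2Q).
1 − 2P − Q = 0.458334, giving −½ ln(0.458334) = 0.390079.
1 − 2Q = 0.5, giving −¼ ln(0.5) = 0.173287.
d = 0.390079 + 0.173287 = 0.563366.

0.563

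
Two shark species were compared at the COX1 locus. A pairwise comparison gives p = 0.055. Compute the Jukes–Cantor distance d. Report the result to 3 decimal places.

0.057

d = −(3/4) ln(1 − 4p/3) = −0.75 ln(1 − 0.073333) = −0.75 ln(0.926667)
  = −0.75 × (-0.076161) = 0.057121 substitutions/site.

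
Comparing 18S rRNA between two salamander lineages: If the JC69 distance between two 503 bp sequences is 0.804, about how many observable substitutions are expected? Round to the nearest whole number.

248

Invert JC69: p = (3/4)(1 − e^(−4d/3)) = 0.75 × (1 − e^(-1.072)) = 0.75 × (1 − 0.342323) = 0.493258.
Expected differing sites = pL ≈ 0.493258 × 503 = 248.108774 ≈ 248.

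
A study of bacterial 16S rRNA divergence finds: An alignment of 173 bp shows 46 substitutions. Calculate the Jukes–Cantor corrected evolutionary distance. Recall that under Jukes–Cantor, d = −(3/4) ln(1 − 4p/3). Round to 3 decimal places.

0.328

p = 46/173 ≈ 0.265896.
d = −(3/4) ln(1 − 4p/3) = −0.75 ln(1 − 0.354528) = −0.75 ln(0.645472)
  = −0.75 × (-0.437773) = 0.328330 substitutions/site.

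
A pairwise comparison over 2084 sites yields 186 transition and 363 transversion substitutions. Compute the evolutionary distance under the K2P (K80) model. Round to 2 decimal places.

P = 186/2084 ≈ 0.089251 and Q = 363/2084 ≈ 0.174184.
Under the Kimura two-parameter model, d = −½ ln(1 − 2P − Q) − ¼ ln(1 − 2Q).
1 − 2P − Q = 0.647314, giving −½ ln(0.647314) = 0.217462.
1 − 2Q = 0.651632, giving −¼ ln(0.651632) = 0.107069.
d = 0.217462 + 0.107069 = 0.324531.

0.32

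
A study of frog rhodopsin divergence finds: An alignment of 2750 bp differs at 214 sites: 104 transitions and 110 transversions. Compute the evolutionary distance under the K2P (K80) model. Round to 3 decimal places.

0.082

P = 104/2750 ≈ 0.037818 and Q = 110/2750 = 0.04.
Under the Kimura two-parameter model, d = −½ ln(1 − 2P − Q) − ¼ ln(1 − 2Q).
1 − 2P − Q = 0.884364, giving −½ ln(0.884364) = 0.061443.
1 − 2Q = 0.92, giving −¼ ln(0.92) = 0.020845.
d = 0.061443 + 0.020845 = 0.082288.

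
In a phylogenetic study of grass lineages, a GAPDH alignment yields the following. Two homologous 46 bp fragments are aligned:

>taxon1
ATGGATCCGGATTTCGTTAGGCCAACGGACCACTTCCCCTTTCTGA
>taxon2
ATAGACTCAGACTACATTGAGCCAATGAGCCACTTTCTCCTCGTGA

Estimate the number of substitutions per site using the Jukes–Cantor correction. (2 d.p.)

0.51

The sequences differ at 17 of 46 sites, so p = 17/46 ≈ 0.369565.
d = −(3/4) ln(1 − 4p/3) = −0.75 ln(1 − 0.492753) = −0.75 ln(0.507247)
  = −0.75 × (-0.678757) = 0.509068 substitutions/site.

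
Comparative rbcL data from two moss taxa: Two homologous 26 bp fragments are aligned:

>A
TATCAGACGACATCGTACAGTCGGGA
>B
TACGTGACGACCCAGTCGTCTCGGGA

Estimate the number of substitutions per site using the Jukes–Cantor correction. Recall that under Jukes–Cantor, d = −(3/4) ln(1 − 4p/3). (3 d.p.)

0.539

The sequences differ at 10 of 26 sites (3, 4, 5, 12, 13, 14, 17, 18, 19, 20), so p = 10/26 ≈ 0.384615.
d = −(3/4) ln(1 − 4p/3) = −0.75 ln(1 − 0.51282) = −0.75 ln(0.48718)
  = −0.75 × (-0.719122) = 0.539342 substitutions/site.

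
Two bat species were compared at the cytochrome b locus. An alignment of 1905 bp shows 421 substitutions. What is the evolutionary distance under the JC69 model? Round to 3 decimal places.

p = 421/1905 ≈ 0.220997.
d = −(3/4) ln(1 − 4p/3) = −0.75 ln(1 − 0.294663) = −0.75 ln(0.705337)
  = −0.75 × (-0.349080) = 0.261810 substitutions/site.

0.262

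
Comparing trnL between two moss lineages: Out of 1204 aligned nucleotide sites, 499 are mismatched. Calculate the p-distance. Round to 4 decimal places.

0.4145

p = 499/1204 = 0.414451… ≈ 0.4145 (to 4 d.p.).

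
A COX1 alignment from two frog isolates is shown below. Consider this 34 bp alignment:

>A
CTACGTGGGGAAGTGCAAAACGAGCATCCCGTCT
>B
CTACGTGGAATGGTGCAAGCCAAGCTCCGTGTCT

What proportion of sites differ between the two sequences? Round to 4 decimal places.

0.3235

The sequences differ at 11 of 34 positions.
p = 11/34 = 0.323529… ≈ 0.3235 (to 4 d.p.).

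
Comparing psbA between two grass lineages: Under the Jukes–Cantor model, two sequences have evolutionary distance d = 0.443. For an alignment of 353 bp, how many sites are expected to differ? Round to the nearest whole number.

118

Invert JC69: p = (3/4)(1 − e^(−4d/3)) = 0.75 × (1 − e^(-0.590667)) = 0.75 × (1 − 0.553958) = 0.334532.
Expected differing sites = pL ≈ 0.334532 × 353 = 118.089796 ≈ 118.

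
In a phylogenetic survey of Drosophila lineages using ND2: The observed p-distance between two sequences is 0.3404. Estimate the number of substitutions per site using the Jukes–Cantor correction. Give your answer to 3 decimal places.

0.454

d = −(3/4) ln(1 − 4p/3) = −0.75 ln(1 − 0.453867) = −0.75 ln(0.546133)
  = −0.75 × (-0.604893) = 0.453670 substitutions/site.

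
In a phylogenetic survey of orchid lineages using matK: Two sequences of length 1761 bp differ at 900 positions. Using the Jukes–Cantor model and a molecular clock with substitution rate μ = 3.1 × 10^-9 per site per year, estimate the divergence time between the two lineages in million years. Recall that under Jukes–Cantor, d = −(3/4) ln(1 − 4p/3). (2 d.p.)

138.38

p = 900/1761 ≈ 0.511073.
d = −(3/4) ln(1 − 4p/3) = −0.75 ln(1 − 0.681431) = −0.75 ln(0.318569)
  = −0.75 × (-1.143916) = 0.857937 substitutions/site.
Under a molecular clock d = 2μt, so t = d/(2μ) = 0.857937 / (2 × 3.1 × 10^-9) = 138.38 million years.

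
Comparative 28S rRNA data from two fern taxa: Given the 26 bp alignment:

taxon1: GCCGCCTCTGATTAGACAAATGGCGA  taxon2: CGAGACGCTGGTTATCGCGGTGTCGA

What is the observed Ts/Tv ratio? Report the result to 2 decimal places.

Transitions are A↔G and C↔T; transversions are all other mismatches.
Transitions: 3. Transversions: 10.
R = 3/10 = 0.30.

0.30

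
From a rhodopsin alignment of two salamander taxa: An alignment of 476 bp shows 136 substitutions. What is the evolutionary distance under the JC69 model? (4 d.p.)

p = 136/476 ≈ 0.285714.
d = −(3/4) ln(1 − 4p/3) = −0.75 ln(1 − 0.380952) = −0.75 ln(0.619048)
  = −0.75 × (-0.479572) = 0.359679 substitutions/site.

0.3597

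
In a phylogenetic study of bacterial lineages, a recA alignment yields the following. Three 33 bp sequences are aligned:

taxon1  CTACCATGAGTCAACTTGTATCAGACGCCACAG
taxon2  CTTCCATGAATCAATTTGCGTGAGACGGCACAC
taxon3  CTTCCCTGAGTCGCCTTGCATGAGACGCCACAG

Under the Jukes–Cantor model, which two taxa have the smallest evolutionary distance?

taxon1–taxon2: 8/33 differ, p = 0.242, d = 0.293.
taxon1–taxon3: 6/33 differ, p = 0.182, d = 0.208.
taxon2–taxon3: 8/33 differ, p = 0.242, d = 0.293.
The smallest distance is between taxon1 and taxon3.

taxon1 and taxon3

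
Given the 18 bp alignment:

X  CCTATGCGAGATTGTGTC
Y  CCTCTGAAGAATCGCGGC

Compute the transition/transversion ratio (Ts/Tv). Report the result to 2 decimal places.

Transitions are A↔G and C↔T; transversions are all other mismatches.
Transitions: 5. Transversions: 3.
R = 5/3 = 1.666666… ≈ 1.67 (to 2 d.p.).

1.67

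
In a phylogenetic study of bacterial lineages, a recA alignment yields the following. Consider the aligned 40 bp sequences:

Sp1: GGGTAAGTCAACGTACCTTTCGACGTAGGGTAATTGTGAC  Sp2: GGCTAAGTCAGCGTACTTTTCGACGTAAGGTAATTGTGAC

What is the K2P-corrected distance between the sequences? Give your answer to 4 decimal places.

Of 40 sites, 3 differences are transitions and 1 are transversions, so P = 3/40 = 0.075 and Q = 1/40 = 0.025.
Under the Kimura two-parameter model, d = −½ ln(1 − 2P − Q) − ¼ ln(1 − 2Q).
1 − 2P − Q = 0.825, giving −½ ln(0.825) = 0.096186.
1 − 2Q = 0.95, giving −¼ ln(0.95) = 0.012823.
d = 0.096186 + 0.012823 = 0.109009.

0.1090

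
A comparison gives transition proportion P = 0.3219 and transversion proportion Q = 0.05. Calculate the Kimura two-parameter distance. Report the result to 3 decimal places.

0.618

Under the Kimura two-parameter model, d = −½ ln(1 − 2P − Q) − ¼ ln(1 − 2Q).
1 − 2P − Q = 0.3062, giving −½ ln(0.3062) = 0.591758.
1 − 2Q = 0.9, giving −¼ ln(0.9) = 0.026340.
d = 0.591758 + 0.026340 = 0.618098.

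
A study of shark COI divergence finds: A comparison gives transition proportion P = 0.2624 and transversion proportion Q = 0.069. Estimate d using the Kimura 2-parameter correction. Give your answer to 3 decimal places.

Under the Kimura two-parameter model, d = −½ ln(1 − 2P − Q) − ¼ ln(1 − 2Q).
1 − 2P − Q = 0.4062, giving −½ ln(0.4062) = 0.450455.
1 − 2Q = 0.862, giving −¼ ln(0.862) = 0.037125.
d = 0.450455 + 0.037125 = 0.487580.

0.488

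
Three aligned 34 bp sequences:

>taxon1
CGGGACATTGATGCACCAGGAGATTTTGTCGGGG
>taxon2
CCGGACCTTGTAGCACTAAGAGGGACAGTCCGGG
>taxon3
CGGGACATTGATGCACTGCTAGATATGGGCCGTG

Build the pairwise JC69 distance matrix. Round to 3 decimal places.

taxon1–taxon2: 12/34 sites differ → p ≈ 0.352941, d = −0.75 ln(1 − 0.470588) = 0.476991 ≈ 0.477.
taxon1–taxon3: 9/34 sites differ → p ≈ 0.264706, d = −0.75 ln(1 − 0.352941) = 0.326488 ≈ 0.326.
taxon2–taxon3: 13/34 sites differ → p ≈ 0.382353, d = −0.75 ln(1 − 0.509804) = 0.534712 ≈ 0.535.

d(taxon1,taxon2) = 0.477, d(taxon1,taxon3) = 0.326, d(taxon2,taxon3) = 0.535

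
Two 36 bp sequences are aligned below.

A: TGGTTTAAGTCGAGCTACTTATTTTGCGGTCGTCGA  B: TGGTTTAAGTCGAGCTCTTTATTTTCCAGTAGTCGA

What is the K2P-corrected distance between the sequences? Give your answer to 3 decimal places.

0.154

Of 36 sites, 2 differences are transitions and 3 are transversions, so P = 2/36 ≈ 0.055556 and Q = 3/36 ≈ 0.083333.
Under the Kimura two-parameter model, d = −½ ln(1 − 2P − Q) − ¼ ln(1 − 2Q).
1 − 2P − Q = 0.805555, giving −½ ln(0.805555) = 0.108112.
1 − 2Q = 0.833334, giving −¼ ln(0.833334) = 0.045580.
d = 0.108112 + 0.045580 = 0.153692.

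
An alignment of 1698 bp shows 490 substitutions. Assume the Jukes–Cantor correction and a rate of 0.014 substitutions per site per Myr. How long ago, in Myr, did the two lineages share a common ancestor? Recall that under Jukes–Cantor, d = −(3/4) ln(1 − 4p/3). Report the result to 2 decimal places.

p = 490/1698 ≈ 0.288575.
d = −(3/4) ln(1 − 4p/3) = −0.75 ln(1 − 0.384767) = −0.75 ln(0.615233)
  = −0.75 × (-0.485754) = 0.364316 substitutions/site.
Under a molecular clock d = 2μt, so t = d/(2μ) = 0.364316 / (2 × 0.014) = 13.01 Myr.

13.01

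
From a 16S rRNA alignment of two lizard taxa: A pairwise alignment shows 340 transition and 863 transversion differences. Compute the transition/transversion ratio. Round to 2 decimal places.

0.39

R = 340/863 = 0.393974… ≈ 0.39 (to 2 d.p.).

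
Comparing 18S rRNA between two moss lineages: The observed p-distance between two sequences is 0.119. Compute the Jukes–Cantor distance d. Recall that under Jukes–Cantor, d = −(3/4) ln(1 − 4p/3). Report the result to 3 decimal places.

d = −(3/4) ln(1 − 4p/3) = −0.75 ln(1 − 0.158667) = −0.75 ln(0.841333)
  = −0.75 × (-0.172768) = 0.129576 substitutions/site.

0.130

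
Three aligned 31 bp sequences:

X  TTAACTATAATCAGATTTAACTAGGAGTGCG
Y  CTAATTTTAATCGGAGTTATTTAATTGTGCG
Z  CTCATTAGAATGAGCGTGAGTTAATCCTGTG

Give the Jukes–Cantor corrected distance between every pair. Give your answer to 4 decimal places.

X–Y: 10/31 sites differ → p ≈ 0.322581, d = −0.75 ln(1 − 0.430108) = 0.421731 ≈ 0.4217.
X–Z: 15/31 sites differ → p ≈ 0.483871, d = −0.75 ln(1 − 0.645161) = 0.777068 ≈ 0.7771.
Y–Z: 11/31 sites differ → p ≈ 0.354839, d = −0.75 ln(1 − 0.473119) = 0.480585 ≈ 0.4806.

d(X,Y) = 0.4217, d(X,Z) = 0.7771, d(Y,Z) = 0.4806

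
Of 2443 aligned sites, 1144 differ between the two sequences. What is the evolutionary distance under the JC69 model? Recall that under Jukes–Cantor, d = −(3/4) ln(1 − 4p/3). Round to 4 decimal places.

0.7344

p = 1144/2443 ≈ 0.468277.
d = −(3/4) ln(1 − 4p/3) = −0.75 ln(1 − 0.624369) = −0.75 ln(0.375631)
  = −0.75 × (-0.979148) = 0.734361 substitutions/site.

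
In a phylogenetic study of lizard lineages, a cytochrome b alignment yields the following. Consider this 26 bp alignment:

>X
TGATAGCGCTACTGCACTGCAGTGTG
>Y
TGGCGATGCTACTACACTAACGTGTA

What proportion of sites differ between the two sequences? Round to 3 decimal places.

The sequences differ at 10 of 26 positions (sites 3, 4, 5, 6, 7, 14, 19, 20, 21, 26).
p = 10/26 = 0.384615… ≈ 0.385 (to 3 d.p.).

0.385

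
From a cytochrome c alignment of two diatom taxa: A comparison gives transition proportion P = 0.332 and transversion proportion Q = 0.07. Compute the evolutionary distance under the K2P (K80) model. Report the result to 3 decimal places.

0.700

Under the Kimura two-parameter model, d = −½ ln(1 − 2P − Q) − ¼ ln(1 − 2Q).
1 − 2P − Q = 0.266, giving −½ ln(0.266) = 0.662129.
1 − 2Q = 0.86, giving −¼ ln(0.86) = 0.037706.
d = 0.662129 + 0.037706 = 0.699835.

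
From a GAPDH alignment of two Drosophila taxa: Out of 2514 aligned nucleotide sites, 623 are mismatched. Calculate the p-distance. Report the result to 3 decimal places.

p = 623/2514 = 0.247812… ≈ 0.248 (to 3 d.p.).

0.248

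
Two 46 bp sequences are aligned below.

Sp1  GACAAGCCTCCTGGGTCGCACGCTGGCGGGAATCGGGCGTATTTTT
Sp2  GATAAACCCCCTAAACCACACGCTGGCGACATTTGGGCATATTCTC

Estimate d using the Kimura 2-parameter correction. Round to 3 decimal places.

Of 46 sites, 13 differences are transitions and 2 are transversions, so P = 13/46 ≈ 0.282609 and Q = 2/46 ≈ 0.043478.
Under the Kimura two-parameter model, d = −½ ln(1 − 2P − Q) − ¼ ln(1 − 2Q).
1 − 2P − Q = 0.391304, giving −½ ln(0.391304) = 0.469135.
1 − 2Q = 0.913044, giving −¼ ln(0.913044) = 0.022743.
d = 0.469135 + 0.022743 = 0.491878.

0.492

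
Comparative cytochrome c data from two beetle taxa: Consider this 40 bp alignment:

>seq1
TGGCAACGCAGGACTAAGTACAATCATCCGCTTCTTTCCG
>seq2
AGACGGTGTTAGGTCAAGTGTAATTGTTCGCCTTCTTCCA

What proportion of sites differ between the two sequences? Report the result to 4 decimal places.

0.5000

The sequences differ at 20 of 40 positions.
p = 20/40 = 0.5000.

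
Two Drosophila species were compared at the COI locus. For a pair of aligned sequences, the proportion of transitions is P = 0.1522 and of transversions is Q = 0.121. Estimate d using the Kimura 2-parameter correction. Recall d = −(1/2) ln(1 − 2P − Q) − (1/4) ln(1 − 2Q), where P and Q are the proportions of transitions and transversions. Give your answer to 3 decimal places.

0.346

Under the Kimura two-parameter model, d = −½ ln(1 − 2P − Q) − ¼ ln(1 − 2Q).
1 − 2P − Q = 0.5746, giving −½ ln(0.5746) = 0.277041.
1 − 2Q = 0.758, giving −¼ ln(0.758) = 0.069268.
d = 0.277041 + 0.069268 = 0.346309.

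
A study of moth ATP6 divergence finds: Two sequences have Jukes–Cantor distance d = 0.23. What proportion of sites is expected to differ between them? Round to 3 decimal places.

p = (3/4)(1 − e^(−4d/3)) = 0.75 × (1 − e^(-0.306667)) = 0.75 × (1 − 0.735896) = 0.198078.

0.198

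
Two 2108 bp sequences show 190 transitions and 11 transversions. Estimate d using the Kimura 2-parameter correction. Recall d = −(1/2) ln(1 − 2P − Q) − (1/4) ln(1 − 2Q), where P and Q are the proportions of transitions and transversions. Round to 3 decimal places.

0.105

P = 190/2108 ≈ 0.090133 and Q = 11/2108 ≈ 0.005218.
Under the Kimura two-parameter model, d = −½ ln(1 − 2P − Q) − ¼ ln(1 − 2Q).
1 − 2P − Q = 0.814516, giving −½ ln(0.814516) = 0.102581.
1 − 2Q = 0.989564, giving −¼ ln(0.989564) = 0.002623.
d = 0.102581 + 0.002623 = 0.105204.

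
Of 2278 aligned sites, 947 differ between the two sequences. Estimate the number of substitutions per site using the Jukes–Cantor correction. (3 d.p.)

p = 947/2278 ≈ 0.415716.
d = −(3/4) ln(1 − 4p/3) = −0.75 ln(1 − 0.554288) = −0.75 ln(0.445712)
  = −0.75 × (-0.808082) = 0.606062 substitutions/site.

0.606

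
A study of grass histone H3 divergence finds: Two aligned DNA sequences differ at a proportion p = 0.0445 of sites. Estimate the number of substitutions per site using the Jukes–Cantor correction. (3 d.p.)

0.046

d = −(3/4) ln(1 − 4p/3) = −0.75 ln(1 − 0.059333) = −0.75 ln(0.940667)
  = −0.75 × (-0.061166) = 0.045875 substitutions/site.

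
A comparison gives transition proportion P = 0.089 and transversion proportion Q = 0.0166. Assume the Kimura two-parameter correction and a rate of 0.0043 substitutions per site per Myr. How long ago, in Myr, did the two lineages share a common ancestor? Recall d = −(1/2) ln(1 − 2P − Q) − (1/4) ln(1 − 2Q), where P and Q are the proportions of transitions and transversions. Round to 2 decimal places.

13.56

Under the Kimura two-parameter model, d = −½ ln(1 − 2P − Q) − ¼ ln(1 − 2Q).
1 − 2P − Q = 0.8054, giving −½ ln(0.8054) = 0.108208.
1 − 2Q = 0.9668, giving −¼ ln(0.9668) = 0.008441.
d = 0.108208 + 0.008441 = 0.116649.
Under a molecular clock d = 2μt, so t = d/(2μ) = 0.116649 / (2 × 0.0043) = 13.56 Myr.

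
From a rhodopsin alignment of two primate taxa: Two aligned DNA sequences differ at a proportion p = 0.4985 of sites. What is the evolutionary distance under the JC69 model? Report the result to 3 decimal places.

0.819

d = −(3/4) ln(1 − 4p/3) = −0.75 ln(1 − 0.664667) = −0.75 ln(0.335333)
  = −0.75 × (-1.092631) = 0.819473 substitutions/site.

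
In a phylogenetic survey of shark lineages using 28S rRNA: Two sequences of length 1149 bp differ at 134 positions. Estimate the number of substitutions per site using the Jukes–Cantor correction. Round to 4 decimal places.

0.1268

p = 134/1149 ≈ 0.116623.
d = −(3/4) ln(1 − 4p/3) = −0.75 ln(1 − 0.155497) = −0.75 ln(0.844503)
  = −0.75 × (-0.169007) = 0.126755 substitutions/site.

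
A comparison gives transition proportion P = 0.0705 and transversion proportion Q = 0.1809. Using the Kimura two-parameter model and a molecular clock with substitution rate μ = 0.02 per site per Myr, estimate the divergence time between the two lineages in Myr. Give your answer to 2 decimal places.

7.66

Under the Kimura two-parameter model, d = −½ ln(1 − 2P − Q) − ¼ ln(1 − 2Q).
1 − 2P − Q = 0.6781, giving −½ ln(0.6781) = 0.194230.
1 − 2Q = 0.6382, giving −¼ ln(0.6382) = 0.112276.
d = 0.194230 + 0.112276 = 0.306506.
Under a molecular clock d = 2μt, so t = d/(2μ) = 0.306506 / (2 × 0.02) = 7.66 Myr.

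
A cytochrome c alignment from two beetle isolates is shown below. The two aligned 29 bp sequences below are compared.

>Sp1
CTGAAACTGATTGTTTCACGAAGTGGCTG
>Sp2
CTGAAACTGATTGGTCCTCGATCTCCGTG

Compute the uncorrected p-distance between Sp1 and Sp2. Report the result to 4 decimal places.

0.2759

The sequences differ at 8 of 29 positions (sites 14, 16, 18, 22, 23, 25, 26, 27).
p = 8/29 = 0.275862… ≈ 0.2759 (to 4 d.p.).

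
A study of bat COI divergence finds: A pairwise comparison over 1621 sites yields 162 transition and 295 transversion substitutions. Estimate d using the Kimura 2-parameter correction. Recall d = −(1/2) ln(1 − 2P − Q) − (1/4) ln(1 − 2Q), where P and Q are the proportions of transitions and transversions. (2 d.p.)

P = 162/1621 ≈ 0.099938 and Q = 295/1621 ≈ 0.181986.
Under the Kimura two-parameter model, d = −½ ln(1 − 2P − Q) − ¼ ln(1 − 2Q).
1 − 2P − Q = 0.618138, giving −½ ln(0.618138) = 0.240522.
1 − 2Q = 0.636028, giving −¼ ln(0.636028) = 0.113128.
d = 0.240522 + 0.113128 = 0.353650.

0.35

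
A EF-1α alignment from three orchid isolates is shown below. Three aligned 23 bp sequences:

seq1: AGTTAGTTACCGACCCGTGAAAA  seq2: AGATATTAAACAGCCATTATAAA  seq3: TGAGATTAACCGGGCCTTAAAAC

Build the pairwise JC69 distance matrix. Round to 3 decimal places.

seq1–seq2: 10/23 sites differ → p ≈ 0.434783, d = −0.75 ln(1 − 0.579711) = 0.650110 ≈ 0.650.
seq1–seq3: 10/23 sites differ → p ≈ 0.434783, d = −0.75 ln(1 − 0.579711) = 0.650110 ≈ 0.650.
seq2–seq3: 8/23 sites differ → p ≈ 0.347826, d = −0.75 ln(1 − 0.463768) = 0.467391 ≈ 0.467.

d(seq1,seq2) = 0.650, d(seq1,seq3) = 0.650, d(seq2,seq3) = 0.467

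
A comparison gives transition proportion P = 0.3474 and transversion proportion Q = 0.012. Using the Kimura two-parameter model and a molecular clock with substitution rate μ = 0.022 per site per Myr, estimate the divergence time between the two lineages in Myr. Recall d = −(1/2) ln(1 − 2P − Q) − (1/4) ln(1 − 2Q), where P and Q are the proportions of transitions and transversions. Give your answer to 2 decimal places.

Under the Kimura two-parameter model, d = −½ ln(1 − 2P − Q) − ¼ ln(1 − 2Q).
1 − 2P − Q = 0.2932, giving −½ ln(0.2932) = 0.613450.
1 − 2Q = 0.976, giving −¼ ln(0.976) = 0.006073.
d = 0.613450 + 0.006073 = 0.619523.
Under a molecular clock d = 2μt, so t = d/(2μ) = 0.619523 / (2 × 0.022) = 14.08 Myr.

14.08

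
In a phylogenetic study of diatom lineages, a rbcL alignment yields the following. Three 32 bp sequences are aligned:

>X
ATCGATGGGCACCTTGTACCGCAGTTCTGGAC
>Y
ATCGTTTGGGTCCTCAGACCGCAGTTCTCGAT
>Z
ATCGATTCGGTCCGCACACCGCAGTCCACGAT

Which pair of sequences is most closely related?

X–Y: 9/32 differ, p = 0.281, d = 0.353.
X–Z: 12/32 differ, p = 0.375, d = 0.520.
Y–Z: 6/32 differ, p = 0.188, d = 0.216.
The smallest distance is between Y and Z.

Y and Z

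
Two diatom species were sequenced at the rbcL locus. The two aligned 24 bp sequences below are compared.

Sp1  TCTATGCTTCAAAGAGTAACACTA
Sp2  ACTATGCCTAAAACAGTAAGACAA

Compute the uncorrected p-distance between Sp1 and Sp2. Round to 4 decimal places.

The sequences differ at 6 of 24 positions (sites 1, 8, 10, 14, 20, 23).
p = 6/24 = 0.2500.

0.2500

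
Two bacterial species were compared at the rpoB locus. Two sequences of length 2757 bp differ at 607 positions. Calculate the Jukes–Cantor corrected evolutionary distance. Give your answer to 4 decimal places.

0.2606

p = 607/2757 ≈ 0.220167.
d = −(3/4) ln(1 − 4p/3) = −0.75 ln(1 − 0.293556) = −0.75 ln(0.706444)
  = −0.75 × (-0.347511) = 0.260633 substitutions/site.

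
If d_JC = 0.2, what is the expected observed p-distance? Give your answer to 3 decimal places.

0.176

p = (3/4)(1 − e^(−4d/3)) = 0.75 × (1 − e^(-0.266667)) = 0.75 × (1 − 0.765928) = 0.175554.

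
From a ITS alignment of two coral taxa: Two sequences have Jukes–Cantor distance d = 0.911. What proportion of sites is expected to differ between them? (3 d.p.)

0.527

p = (3/4)(1 − e^(−4d/3)) = 0.75 × (1 − e^(-1.214667)) = 0.75 × (1 − 0.296809) = 0.527393.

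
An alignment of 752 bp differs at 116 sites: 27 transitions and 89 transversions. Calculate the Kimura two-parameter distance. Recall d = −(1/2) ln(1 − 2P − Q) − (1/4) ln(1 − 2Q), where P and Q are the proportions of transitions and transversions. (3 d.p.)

0.173

P = 27/752 ≈ 0.035904 and Q = 89/752 ≈ 0.118351.
Under the Kimura two-parameter model, d = −½ ln(1 − 2P − Q) − ¼ ln(1 − 2Q).
1 − 2P − Q = 0.809841, giving −½ ln(0.809841) = 0.105459.
1 − 2Q = 0.763298, giving −¼ ln(0.763298) = 0.067527.
d = 0.105459 + 0.067527 = 0.172986.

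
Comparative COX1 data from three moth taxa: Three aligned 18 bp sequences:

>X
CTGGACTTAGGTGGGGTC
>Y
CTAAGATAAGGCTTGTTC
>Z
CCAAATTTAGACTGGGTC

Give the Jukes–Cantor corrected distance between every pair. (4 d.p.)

X–Y: 9/18 sites differ → p = 0.5, d = −0.75 ln(1 − 0.666667) = 0.823960 ≈ 0.8240.
X–Z: 7/18 sites differ → p ≈ 0.388889, d = −0.75 ln(1 − 0.518519) = 0.548166 ≈ 0.5482.
Y–Z: 7/18 sites differ → p ≈ 0.388889, d = −0.75 ln(1 − 0.518519) = 0.548166 ≈ 0.5482.

d(X,Y) = 0.8240, d(X,Z) = 0.5482, d(Y,Z) = 0.5482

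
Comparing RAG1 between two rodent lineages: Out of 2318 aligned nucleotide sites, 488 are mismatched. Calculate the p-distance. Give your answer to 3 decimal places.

p = 488/2318 = 0.210526… ≈ 0.211 (to 3 d.p.).

0.211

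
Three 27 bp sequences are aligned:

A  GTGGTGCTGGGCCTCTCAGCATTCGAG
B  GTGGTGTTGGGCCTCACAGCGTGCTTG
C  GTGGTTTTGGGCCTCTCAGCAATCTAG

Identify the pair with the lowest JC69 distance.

A–B: 6/27 differ, p = 0.222, d = 0.264.
A–C: 4/27 differ, p = 0.148, d = 0.165.
B–C: 6/27 differ, p = 0.222, d = 0.264.
The smallest distance is between A and C.

A and C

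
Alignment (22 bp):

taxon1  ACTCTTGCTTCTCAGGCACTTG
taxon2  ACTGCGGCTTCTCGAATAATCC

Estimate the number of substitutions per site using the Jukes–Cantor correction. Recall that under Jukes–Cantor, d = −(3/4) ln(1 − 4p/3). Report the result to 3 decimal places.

The sequences differ at 10 of 22 sites (4, 5, 6, 14, 15, 16, 17, 19, 21, 22), so p = 10/22 ≈ 0.454545.
d = −(3/4) ln(1 − 4p/3) = −0.75 ln(1 − 0.60606) = −0.75 ln(0.39394)
  = −0.75 × (-0.931557) = 0.698668 substitutions/site.

0.699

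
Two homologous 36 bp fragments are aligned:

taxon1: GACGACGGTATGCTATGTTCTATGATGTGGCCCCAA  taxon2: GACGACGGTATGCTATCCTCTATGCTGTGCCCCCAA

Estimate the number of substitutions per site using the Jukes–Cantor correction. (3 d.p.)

0.120

The sequences differ at 4 of 36 sites (17, 18, 25, 30), so p = 4/36 ≈ 0.111111.
d = −(3/4) ln(1 − 4p/3) = −0.75 ln(1 − 0.148148) = −0.75 ln(0.851852)
  = −0.75 × (-0.160342) = 0.120257 substitutions/site.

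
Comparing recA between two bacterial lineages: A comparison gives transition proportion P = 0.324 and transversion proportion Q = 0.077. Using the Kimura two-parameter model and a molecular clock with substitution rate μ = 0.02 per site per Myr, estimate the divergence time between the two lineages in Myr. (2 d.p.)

Under the Kimura two-parameter model, d = −½ ln(1 − 2P − Q) − ¼ ln(1 − 2Q).
1 − 2P − Q = 0.275, giving −½ ln(0.275) = 0.645492.
1 − 2Q = 0.846, giving −¼ ln(0.846) = 0.041809.
d = 0.645492 + 0.041809 = 0.687301.
Under a molecular clock d = 2μt, so t = d/(2μ) = 0.687301 / (2 × 0.02) = 17.18 Myr.

17.18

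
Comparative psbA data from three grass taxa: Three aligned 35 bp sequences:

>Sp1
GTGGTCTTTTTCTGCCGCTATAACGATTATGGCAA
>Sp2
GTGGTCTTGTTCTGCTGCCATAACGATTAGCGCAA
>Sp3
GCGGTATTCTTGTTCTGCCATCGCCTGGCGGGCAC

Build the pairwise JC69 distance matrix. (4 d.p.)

Sp1–Sp2: 5/35 sites differ → p ≈ 0.142857, d = −0.75 ln(1 − 0.190476) = 0.158482 ≈ 0.1585.
Sp1–Sp3: 16/35 sites differ → p ≈ 0.457143, d = −0.75 ln(1 − 0.609524) = 0.705292 ≈ 0.7053.
Sp2–Sp3: 14/35 sites differ → p = 0.4, d = −0.75 ln(1 − 0.533333) = 0.571605 ≈ 0.5716.

d(Sp1,Sp2) = 0.1585, d(Sp1,Sp3) = 0.7053, d(Sp2,Sp3) = 0.5716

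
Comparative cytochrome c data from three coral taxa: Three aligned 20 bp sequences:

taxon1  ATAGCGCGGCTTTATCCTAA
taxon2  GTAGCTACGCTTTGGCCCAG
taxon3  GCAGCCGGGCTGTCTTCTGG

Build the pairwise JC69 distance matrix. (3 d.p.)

taxon1–taxon2: 8/20 sites differ → p = 0.4, d = −0.75 ln(1 − 0.533333) = 0.571605 ≈ 0.572.
taxon1–taxon3: 9/20 sites differ → p = 0.45, d = −0.75 ln(1 − 0.6) = 0.687218 ≈ 0.687.
taxon2–taxon3: 10/20 sites differ → p = 0.5, d = −0.75 ln(1 − 0.666667) = 0.823960 ≈ 0.824.

d(taxon1,taxon2) = 0.572, d(taxon1,taxon3) = 0.687, d(taxon2,taxon3) = 0.824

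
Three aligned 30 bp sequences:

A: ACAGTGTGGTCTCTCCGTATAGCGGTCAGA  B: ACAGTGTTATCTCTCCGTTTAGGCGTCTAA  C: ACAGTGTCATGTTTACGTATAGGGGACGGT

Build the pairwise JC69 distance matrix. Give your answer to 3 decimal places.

d(A,B) = 0.280, d(A,C) = 0.383, d(B,C) = 0.441

A–B: 7/30 sites differ → p ≈ 0.233333, d = −0.75 ln(1 − 0.311111) = 0.279506 ≈ 0.280.
A–C: 9/30 sites differ → p = 0.3, d = −0.75 ln(1 − 0.4) = 0.383119 ≈ 0.383.
B–C: 10/30 sites differ → p ≈ 0.333333, d = −0.75 ln(1 − 0.444444) = 0.440839 ≈ 0.441.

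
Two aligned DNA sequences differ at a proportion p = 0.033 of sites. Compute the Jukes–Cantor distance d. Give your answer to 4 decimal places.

d = −(3/4) ln(1 − 4p/3) = −0.75 ln(1 − 0.044) = −0.75 ln(0.956)
  = −0.75 × (-0.044997) = 0.033748 substitutions/site.

0.0337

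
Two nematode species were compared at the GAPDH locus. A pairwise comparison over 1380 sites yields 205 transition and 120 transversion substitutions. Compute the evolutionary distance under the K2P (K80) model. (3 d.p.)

P = 205/1380 ≈ 0.148551 and Q = 120/1380 ≈ 0.086957.
Under the Kimura two-parameter model, d = −½ ln(1 − 2P − Q) − ¼ ln(1 − 2Q).
1 − 2P − Q = 0.615941, giving −½ ln(0.615941) = 0.242302.
1 − 2Q = 0.826086, giving −¼ ln(0.826086) = 0.047764.
d = 0.242302 + 0.047764 = 0.290066.

0.290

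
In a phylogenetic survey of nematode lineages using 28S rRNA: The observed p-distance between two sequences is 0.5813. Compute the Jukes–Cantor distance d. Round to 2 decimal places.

d = −(3/4) ln(1 − 4p/3) = −0.75 ln(1 − 0.775067) = −0.75 ln(0.224933)
  = −0.75 × (-1.491953) = 1.118965 substitutions/site.

1.12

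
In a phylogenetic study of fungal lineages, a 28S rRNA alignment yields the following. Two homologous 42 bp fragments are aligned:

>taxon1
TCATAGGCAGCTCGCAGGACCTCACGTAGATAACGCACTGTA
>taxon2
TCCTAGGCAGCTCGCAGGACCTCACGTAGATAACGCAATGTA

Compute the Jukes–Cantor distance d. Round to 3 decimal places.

The sequences differ at 2 of 42 sites (3, 38), so p = 2/42 ≈ 0.047619.
d = −(3/4) ln(1 − 4p/3) = −0.75 ln(1 − 0.063492) = −0.75 ln(0.936508)
  = −0.75 × (-0.065597) = 0.049198 substitutions/site.

0.049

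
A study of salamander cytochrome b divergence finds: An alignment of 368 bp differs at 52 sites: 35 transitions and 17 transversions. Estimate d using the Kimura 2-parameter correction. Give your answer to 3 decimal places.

P = 35/368 ≈ 0.095109 and Q = 17/368 ≈ 0.046196.
Under the Kimura two-parameter model, d = −½ ln(1 − 2P − Q) − ¼ ln(1 − 2Q).
1 − 2P − Q = 0.763586, giving −½ ln(0.763586) = 0.134865.
1 − 2Q = 0.907608, giving −¼ ln(0.907608) = 0.024236.
d = 0.134865 + 0.024236 = 0.159101.

0.159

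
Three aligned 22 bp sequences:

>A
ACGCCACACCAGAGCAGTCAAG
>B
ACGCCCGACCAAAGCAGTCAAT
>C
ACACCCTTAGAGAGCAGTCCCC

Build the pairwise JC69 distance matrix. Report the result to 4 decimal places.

A–B: 4/22 sites differ → p ≈ 0.181818, d = −0.75 ln(1 − 0.242424) = 0.208224 ≈ 0.2082.
A–C: 9/22 sites differ → p ≈ 0.409091, d = −0.75 ln(1 − 0.545455) = 0.591344 ≈ 0.5913.
B–C: 9/22 sites differ → p ≈ 0.409091, d = −0.75 ln(1 − 0.545455) = 0.591344 ≈ 0.5913.

d(A,B) = 0.2082, d(A,C) = 0.5913, d(B,C) = 0.5913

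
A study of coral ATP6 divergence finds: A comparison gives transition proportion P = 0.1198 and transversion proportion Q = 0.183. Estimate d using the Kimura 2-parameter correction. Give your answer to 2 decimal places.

0.39

Under the Kimura two-parameter model, d = −½ ln(1 − 2P − Q) − ¼ ln(1 − 2Q).
1 − 2P − Q = 0.5774, giving −½ ln(0.5774) = 0.274610.
1 − 2Q = 0.634, giving −¼ ln(0.634) = 0.113927.
d = 0.274610 + 0.113927 = 0.388537.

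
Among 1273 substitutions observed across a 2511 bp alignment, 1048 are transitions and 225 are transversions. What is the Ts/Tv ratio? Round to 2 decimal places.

4.66

R = 1048/225 = 4.657777… ≈ 4.66 (to 2 d.p.).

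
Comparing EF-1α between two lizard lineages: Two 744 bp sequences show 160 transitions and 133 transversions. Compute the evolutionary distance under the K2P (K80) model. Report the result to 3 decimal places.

P = 160/744 ≈ 0.215054 and Q = 133/744 ≈ 0.178763.
Under the Kimura two-parameter model, d = −½ ln(1 − 2P − Q) − ¼ ln(1 − 2Q).
1 − 2P − Q = 0.391129, giving −½ ln(0.391129) = 0.469359.
1 − 2Q = 0.642474, giving −¼ ln(0.642474) = 0.110607.
d = 0.469359 + 0.110607 = 0.579966.

0.580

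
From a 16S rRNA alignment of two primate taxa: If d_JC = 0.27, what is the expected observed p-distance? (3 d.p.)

0.227

p = (3/4)(1 − e^(−4d/3)) = 0.75 × (1 − e^(-0.36)) = 0.75 × (1 − 0.697676) = 0.226743.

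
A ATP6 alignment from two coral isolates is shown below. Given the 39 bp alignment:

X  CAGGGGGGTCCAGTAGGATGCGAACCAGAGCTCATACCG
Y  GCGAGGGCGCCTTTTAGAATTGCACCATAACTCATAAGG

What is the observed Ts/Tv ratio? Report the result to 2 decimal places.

0.31

Transitions are A↔G and C↔T; transversions are all other mismatches.
Transitions: 4. Transversions: 13.
R = 4/13 = 0.307692… ≈ 0.31 (to 2 d.p.).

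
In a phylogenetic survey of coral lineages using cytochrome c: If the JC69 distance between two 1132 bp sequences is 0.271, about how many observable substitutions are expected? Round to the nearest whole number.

257

Invert JC69: p = (3/4)(1 − e^(−4d/3)) = 0.75 × (1 − e^(-0.361333)) = 0.75 × (1 − 0.696747) = 0.227440.
Expected differing sites = pL ≈ 0.227440 × 1132 = 257.46208 ≈ 257.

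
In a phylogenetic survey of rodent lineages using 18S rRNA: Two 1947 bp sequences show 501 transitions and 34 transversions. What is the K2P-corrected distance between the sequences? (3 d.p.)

0.389

P = 501/1947 ≈ 0.257319 and Q = 34/1947 ≈ 0.017463.
Under the Kimura two-parameter model, d = −½ ln(1 − 2P − Q) − ¼ ln(1 − 2Q).
1 − 2P − Q = 0.467899, giving −½ ln(0.467899) = 0.379751.
1 − 2Q = 0.965074, giving −¼ ln(0.965074) = 0.008888.
d = 0.379751 + 0.008888 = 0.388639.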